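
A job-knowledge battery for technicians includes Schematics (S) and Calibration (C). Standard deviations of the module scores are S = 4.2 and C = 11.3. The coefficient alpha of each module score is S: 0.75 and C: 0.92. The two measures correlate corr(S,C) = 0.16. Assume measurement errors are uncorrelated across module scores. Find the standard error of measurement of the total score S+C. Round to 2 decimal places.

Var(total) = 145.33 + 15.1872 = 160.517.
True-score variance = 130.705 + 15.1872 = 145.892, so reliability = 0.9089.
Error variance = 160.517 − 145.892 = 14.6252; SEM = √14.6252 = 3.82.

3.82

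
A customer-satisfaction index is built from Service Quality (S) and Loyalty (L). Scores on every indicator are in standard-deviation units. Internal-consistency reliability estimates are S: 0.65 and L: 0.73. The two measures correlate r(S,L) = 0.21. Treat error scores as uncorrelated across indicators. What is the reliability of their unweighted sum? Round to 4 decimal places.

Var(S+L) = 2 + 2·[0.21] = 2 + 0.42 = 2.42.
Under uncorrelated errors the observed covariances equal the true-score covariances, so only the own-variance terms attenuate.
True-score variance = [0.65 + 0.73] + 0.42 = 1.38 + 0.42 = 1.8.
Reliability = 1.8 / 2.42 = 0.7438.

0.7438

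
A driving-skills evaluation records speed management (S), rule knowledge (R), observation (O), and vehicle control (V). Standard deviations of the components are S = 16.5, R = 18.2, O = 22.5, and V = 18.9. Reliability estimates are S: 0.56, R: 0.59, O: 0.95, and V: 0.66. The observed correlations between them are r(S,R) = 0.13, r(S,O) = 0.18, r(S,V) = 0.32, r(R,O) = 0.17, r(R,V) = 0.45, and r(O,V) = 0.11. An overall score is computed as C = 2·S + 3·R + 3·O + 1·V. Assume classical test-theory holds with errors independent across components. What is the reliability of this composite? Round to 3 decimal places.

0.844

Var(C) = 2²·16.5² + 3²·18.2² + 3²·22.5² + 18.9² + 2·[6·16.5·18.2·0.13 + 6·16.5·22.5·0.18 + 2·16.5·18.9·0.32 + 9·18.2·22.5·0.17 + 3·18.2·18.9·0.45 + 3·22.5·18.9·0.11] = 8983.62 + 4132.02 = 13115.6.
Under uncorrelated errors the observed covariances equal the true-score covariances, so only the own-variance terms attenuate.
True-score variance = [2²·16.5²·0.56 + 3²·18.2²·0.59 + 3²·22.5²·0.95 + 18.9²·0.66] + 4132.02 = 6932.92 + 4132.02 = 11064.9.
Reliability = 11064.9 / 13115.6 = 0.844.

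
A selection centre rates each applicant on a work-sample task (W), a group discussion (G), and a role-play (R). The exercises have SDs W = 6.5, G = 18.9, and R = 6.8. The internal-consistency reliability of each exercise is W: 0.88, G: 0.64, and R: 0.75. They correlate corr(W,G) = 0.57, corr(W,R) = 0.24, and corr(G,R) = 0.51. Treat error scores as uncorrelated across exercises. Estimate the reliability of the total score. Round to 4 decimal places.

Var(W+G+R) = 6.5² + 18.9² + 6.8² + 2·[6.5·18.9·0.57 + 6.5·6.8·0.24 + 18.9·6.8·0.51] = 445.7 + 292.355 = 738.055.
Because errors are independent across components, Cov(Tᵢ,Tⱼ) = Cov(Xᵢ,Xⱼ); the off-diagonal part of the true-score variance is the same as above.
True-score variance = [6.5²·0.88 + 18.9²·0.64 + 6.8²·0.75] + 292.355 = 300.474 + 292.355 = 592.83.
Reliability = 592.83 / 738.055 = 0.8032.

0.8032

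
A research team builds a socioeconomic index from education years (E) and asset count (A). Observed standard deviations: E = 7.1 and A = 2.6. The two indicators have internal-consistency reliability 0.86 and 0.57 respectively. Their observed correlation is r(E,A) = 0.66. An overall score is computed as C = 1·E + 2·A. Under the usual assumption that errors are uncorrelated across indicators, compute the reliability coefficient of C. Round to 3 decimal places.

Var(C) = 7.1² + 2²·2.6² + 2·[2·7.1·2.6·0.66] = 77.45 + 48.7344 = 126.184.
With uncorrelated errors the cross-covariances are all true-score covariance, so they carry over unchanged; only the diagonal terms shrink to ρᵢσᵢ².
True-score variance = [7.1²·0.86 + 2²·2.6²·0.57] + 48.7344 = 58.7654 + 48.7344 = 107.5.
Reliability = 107.5 / 126.184 = 0.852.

0.852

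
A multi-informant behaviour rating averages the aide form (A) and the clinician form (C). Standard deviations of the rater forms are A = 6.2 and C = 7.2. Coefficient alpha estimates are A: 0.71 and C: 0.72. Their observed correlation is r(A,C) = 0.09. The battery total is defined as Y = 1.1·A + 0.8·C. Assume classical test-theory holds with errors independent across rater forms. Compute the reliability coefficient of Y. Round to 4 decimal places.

0.7375

Var(Y) = 1.1²·6.2² + 0.8²·7.2² + 2·[0.88·6.2·7.2·0.09] = 79.69 + 7.07098 = 86.761.
Because errors are independent across components, Cov(Tᵢ,Tⱼ) = Cov(Xᵢ,Xⱼ); the off-diagonal part of the true-score variance is the same as above.
True-score variance = [1.1²·6.2²·0.71 + 0.8²·7.2²·0.72] + 7.07098 = 56.9117 + 7.07098 = 63.9827.
Reliability = 63.9827 / 86.761 = 0.7375.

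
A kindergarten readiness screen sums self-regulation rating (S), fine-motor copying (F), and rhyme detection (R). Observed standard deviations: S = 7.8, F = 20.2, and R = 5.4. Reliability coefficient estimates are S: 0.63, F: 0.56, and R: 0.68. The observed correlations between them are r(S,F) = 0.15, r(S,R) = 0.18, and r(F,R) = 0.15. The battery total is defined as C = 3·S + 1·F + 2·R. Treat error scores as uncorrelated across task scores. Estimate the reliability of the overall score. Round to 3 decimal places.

Var(C) = 3²·7.8² + 20.2² + 2²·5.4² + 2·[3·7.8·20.2·0.15 + 6·7.8·5.4·0.18 + 2·20.2·5.4·0.15] = 1072.24 + 298.231 = 1370.47.
With uncorrelated errors the cross-covariances are all true-score covariance, so they carry over unchanged; only the diagonal terms shrink to ρᵢσᵢ².
True-score variance = [3²·7.8²·0.63 + 20.2²·0.56 + 2²·5.4²·0.68] + 298.231 = 652.78 + 298.231 = 951.012.
Reliability = 951.012 / 1370.47 = 0.694.

0.694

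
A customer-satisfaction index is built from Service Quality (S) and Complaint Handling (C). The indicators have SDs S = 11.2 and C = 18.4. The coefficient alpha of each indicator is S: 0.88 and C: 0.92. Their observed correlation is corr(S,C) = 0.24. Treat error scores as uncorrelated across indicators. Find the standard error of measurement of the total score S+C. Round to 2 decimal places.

6.49

Var(total) = 464 + 98.9184 = 562.918.
True-score variance = 421.862 + 98.9184 = 520.781, so reliability = 0.9251.
Error variance = 562.918 − 520.781 = 42.1376; SEM = √42.1376 = 6.49.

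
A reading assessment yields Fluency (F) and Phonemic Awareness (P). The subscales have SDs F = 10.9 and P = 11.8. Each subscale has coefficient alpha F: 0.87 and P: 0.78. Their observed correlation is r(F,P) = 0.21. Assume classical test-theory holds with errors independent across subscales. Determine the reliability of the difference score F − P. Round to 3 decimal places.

Var(F−P) = 10.9² + 11.8² − 2·10.9·11.8·0.21 = 258.05 − 54.0204 = 204.03.
Under uncorrelated errors the observed covariances equal the true-score covariances, so only the own-variance terms attenuate.
True-score variance = [10.9²·0.87 + 11.8²·0.78] − 54.0204 = 211.972 − 54.0204 = 157.952.
Reliability = 157.952 / 204.03 = 0.774.

0.774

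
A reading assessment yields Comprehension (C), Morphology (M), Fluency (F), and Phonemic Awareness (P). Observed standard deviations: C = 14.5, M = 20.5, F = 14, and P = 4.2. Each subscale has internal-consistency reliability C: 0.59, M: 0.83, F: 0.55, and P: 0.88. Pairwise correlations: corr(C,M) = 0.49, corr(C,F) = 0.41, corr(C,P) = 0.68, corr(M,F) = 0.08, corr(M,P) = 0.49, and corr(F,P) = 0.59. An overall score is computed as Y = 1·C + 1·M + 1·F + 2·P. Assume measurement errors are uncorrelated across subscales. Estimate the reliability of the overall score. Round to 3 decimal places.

Var(Y) = 14.5² + 20.5² + 14² + 2²·4.2² + 2·[14.5·20.5·0.49 + 14.5·14·0.41 + 2·14.5·4.2·0.68 + 20.5·14·0.08 + 2·20.5·4.2·0.49 + 2·14·4.2·0.59] = 897.06 + 976.857 = 1873.92.
Because errors are independent across components, Cov(Tᵢ,Tⱼ) = Cov(Xᵢ,Xⱼ); the off-diagonal part of the true-score variance is the same as above.
True-score variance = [14.5²·0.59 + 20.5²·0.83 + 14²·0.55 + 2²·4.2²·0.88] + 976.857 = 642.748 + 976.857 = 1619.6.
Reliability = 1619.6 / 1873.92 = 0.864.

0.864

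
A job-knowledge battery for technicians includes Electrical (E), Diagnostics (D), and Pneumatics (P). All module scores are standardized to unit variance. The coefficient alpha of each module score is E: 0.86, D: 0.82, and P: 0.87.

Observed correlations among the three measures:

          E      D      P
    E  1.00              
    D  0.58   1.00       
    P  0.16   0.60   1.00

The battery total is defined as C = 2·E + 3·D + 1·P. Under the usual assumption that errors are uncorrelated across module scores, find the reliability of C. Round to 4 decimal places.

0.9083

Var(C) = 2² + 3² + 1 + 2·[6·0.58 + 2·0.16 + 3·0.60] = 14 + 11.2 = 25.2.
With uncorrelated errors the cross-covariances are all true-score covariance, so they carry over unchanged; only the diagonal terms shrink to ρᵢσᵢ².
True-score variance = [2²·0.86 + 3²·0.82 + 0.87] + 11.2 = 11.69 + 11.2 = 22.89.
Reliability = 22.89 / 25.2 = 0.9083.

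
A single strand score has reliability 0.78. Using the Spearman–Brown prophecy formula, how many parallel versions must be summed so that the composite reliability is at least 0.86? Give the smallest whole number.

2

k ≥ ρ*(1−ρ₁)/(ρ₁(1−ρ*)) = 0.86·0.22 / (0.78·0.14) = 1.733.
Smallest integer k = 2.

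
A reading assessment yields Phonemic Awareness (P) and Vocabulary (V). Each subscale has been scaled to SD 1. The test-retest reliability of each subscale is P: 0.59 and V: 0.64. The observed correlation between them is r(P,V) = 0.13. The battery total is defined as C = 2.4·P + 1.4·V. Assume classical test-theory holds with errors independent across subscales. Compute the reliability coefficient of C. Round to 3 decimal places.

0.643

Var(C) = 2.4² + 1.4² + 2·[3.36·0.13] = 7.72 + 0.8736 = 8.5936.
Because errors are independent across components, Cov(Tᵢ,Tⱼ) = Cov(Xᵢ,Xⱼ); the off-diagonal part of the true-score variance is the same as above.
True-score variance = [2.4²·0.59 + 1.4²·0.64] + 0.8736 = 4.6528 + 0.8736 = 5.5264.
Reliability = 5.5264 / 8.5936 = 0.643.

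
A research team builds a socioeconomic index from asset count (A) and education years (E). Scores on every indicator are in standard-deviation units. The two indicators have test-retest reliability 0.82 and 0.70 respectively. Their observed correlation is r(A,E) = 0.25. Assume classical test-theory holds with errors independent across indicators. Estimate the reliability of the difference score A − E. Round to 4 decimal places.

0.6800

Var(A−E) = 1 + 1 − 2·0.25 = 2 − 0.5 = 1.5.
With uncorrelated errors the cross-covariances are all true-score covariance, so they carry over unchanged; only the diagonal terms shrink to ρᵢσᵢ².
True-score variance = [0.82 + 0.70] − 0.5 = 1.52 − 0.5 = 1.02.
Reliability = 1.02 / 1.5 = 0.6800.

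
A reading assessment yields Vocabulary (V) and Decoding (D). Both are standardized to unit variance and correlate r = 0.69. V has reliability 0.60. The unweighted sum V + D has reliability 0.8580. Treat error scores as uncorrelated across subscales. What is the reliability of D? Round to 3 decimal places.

Var(V+D) = 2 + 2·0.69 = 3.380.
True-score variance = ρ_V + ρ_D + 2·0.69, so 0.8580 = (0.60 + ρ_D + 1.38) / 3.380.
ρ_D = 0.8580·3.380 − 0.60 − 1.38 = 0.920.

0.920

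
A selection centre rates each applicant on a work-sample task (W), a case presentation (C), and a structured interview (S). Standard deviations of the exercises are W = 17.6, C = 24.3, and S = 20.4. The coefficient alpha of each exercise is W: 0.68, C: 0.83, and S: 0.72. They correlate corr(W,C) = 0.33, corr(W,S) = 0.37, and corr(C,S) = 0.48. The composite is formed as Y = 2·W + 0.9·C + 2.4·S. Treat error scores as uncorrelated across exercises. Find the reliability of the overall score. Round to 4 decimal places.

Var(Y) = 2²·17.6² + 0.9²·24.3² + 2.4²·20.4² + 2·[1.8·17.6·24.3·0.33 + 4.8·17.6·20.4·0.37 + 2.16·24.3·20.4·0.48] = 4114.42 + 2811.32 = 6925.74.
With uncorrelated errors the cross-covariances are all true-score covariance, so they carry over unchanged; only the diagonal terms shrink to ρᵢσᵢ².
True-score variance = [2²·17.6²·0.68 + 0.9²·24.3²·0.83 + 2.4²·20.4²·0.72] + 2811.32 = 2965.43 + 2811.32 = 5776.75.
Reliability = 5776.75 / 6925.74 = 0.8341.

0.8341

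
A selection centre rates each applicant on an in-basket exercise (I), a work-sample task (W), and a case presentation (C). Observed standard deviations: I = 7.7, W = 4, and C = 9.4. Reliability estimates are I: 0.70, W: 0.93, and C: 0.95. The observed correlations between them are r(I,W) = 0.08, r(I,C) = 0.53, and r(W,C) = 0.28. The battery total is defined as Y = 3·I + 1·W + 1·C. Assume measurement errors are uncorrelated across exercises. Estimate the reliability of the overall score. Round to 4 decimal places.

Var(Y) = 3²·7.7² + 4² + 9.4² + 2·[3·7.7·4·0.08 + 3·7.7·9.4·0.53 + 4·9.4·0.28] = 637.97 + 266.008 = 903.978.
Under uncorrelated errors the observed covariances equal the true-score covariances, so only the own-variance terms attenuate.
True-score variance = [3²·7.7²·0.70 + 4²·0.93 + 9.4²·0.95] + 266.008 = 472.349 + 266.008 = 738.357.
Reliability = 738.357 / 903.978 = 0.8168.

0.8168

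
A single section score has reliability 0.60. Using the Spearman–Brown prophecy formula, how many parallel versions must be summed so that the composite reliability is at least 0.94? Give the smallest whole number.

11

k ≥ ρ*(1−ρ₁)/(ρ₁(1−ρ*)) = 0.94·0.40 / (0.60·0.06) = 10.444.
Smallest integer k = 11.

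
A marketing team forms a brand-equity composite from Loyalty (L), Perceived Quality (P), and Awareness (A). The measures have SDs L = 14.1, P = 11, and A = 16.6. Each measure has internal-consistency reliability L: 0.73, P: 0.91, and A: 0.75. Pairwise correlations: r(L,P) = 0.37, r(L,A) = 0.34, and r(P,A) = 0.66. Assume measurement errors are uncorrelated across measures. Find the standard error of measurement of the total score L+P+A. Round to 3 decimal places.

11.552

Var(total) = 595.37 + 514.967 = 1110.34.
True-score variance = 461.911 + 514.967 = 976.878, so reliability = 0.8798.
Error variance = 1110.34 − 976.878 = 133.459; SEM = √133.459 = 11.552.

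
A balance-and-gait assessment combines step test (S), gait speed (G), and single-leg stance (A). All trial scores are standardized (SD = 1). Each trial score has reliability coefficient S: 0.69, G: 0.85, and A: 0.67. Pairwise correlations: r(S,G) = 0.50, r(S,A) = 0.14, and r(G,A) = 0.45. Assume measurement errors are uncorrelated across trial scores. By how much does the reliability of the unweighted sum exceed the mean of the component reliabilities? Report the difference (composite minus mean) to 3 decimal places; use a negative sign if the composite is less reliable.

Var(sum) = 3 + 2.18 = 5.18; true-score variance = 2.21 + 2.18 = 4.39; composite reliability = 0.8475.
Mean component reliability = 0.7367.
Difference = 0.8475 − 0.7367 = 0.111.

0.111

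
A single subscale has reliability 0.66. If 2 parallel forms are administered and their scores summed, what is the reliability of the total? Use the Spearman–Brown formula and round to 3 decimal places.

0.795

ρ_k = kρ / (1 + (k−1)ρ) = 2·0.66 / (1 + 1·0.66) = 1.320 / 1.660 = 0.795.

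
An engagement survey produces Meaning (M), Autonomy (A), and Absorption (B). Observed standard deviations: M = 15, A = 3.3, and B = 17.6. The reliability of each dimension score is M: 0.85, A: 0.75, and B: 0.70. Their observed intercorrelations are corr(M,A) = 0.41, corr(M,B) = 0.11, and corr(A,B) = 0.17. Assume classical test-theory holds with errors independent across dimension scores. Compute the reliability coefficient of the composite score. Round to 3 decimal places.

0.805

Var(M+A+B) = 15² + 3.3² + 17.6² + 2·[15·3.3·0.41 + 15·17.6·0.11 + 3.3·17.6·0.17] = 545.65 + 118.417 = 664.067.
Under uncorrelated errors the observed covariances equal the true-score covariances, so only the own-variance terms attenuate.
True-score variance = [15²·0.85 + 3.3²·0.75 + 17.6²·0.70] + 118.417 = 416.25 + 118.417 = 534.667.
Reliability = 534.667 / 664.067 = 0.805.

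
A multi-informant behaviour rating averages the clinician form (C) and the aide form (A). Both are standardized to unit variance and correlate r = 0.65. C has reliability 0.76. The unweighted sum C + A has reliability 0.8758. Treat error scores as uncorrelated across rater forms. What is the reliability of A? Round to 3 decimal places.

0.830

Var(C+A) = 2 + 2·0.65 = 3.300.
True-score variance = ρ_C + ρ_A + 2·0.65, so 0.8758 = (0.76 + ρ_A + 1.30) / 3.300.
ρ_A = 0.8758·3.300 − 0.76 − 1.30 = 0.830.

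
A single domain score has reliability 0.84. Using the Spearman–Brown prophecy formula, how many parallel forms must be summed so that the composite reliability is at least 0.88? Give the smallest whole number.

k ≥ ρ*(1−ρ₁)/(ρ₁(1−ρ*)) = 0.88·0.16 / (0.84·0.12) = 1.397.
Smallest integer k = 2.

2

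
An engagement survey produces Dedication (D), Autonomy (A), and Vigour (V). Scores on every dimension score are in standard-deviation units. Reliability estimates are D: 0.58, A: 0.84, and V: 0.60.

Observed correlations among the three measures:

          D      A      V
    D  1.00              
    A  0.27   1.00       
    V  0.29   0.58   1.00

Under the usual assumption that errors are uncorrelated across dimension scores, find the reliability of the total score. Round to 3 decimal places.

0.814

Var(D+A+V) = 3 + 2·[0.27 + 0.29 + 0.58] = 3 + 2.28 = 5.28.
Under uncorrelated errors the observed covariances equal the true-score covariances, so only the own-variance terms attenuate.
True-score variance = [0.58 + 0.84 + 0.60] + 2.28 = 2.02 + 2.28 = 4.3.
Reliability = 4.3 / 5.28 = 0.814.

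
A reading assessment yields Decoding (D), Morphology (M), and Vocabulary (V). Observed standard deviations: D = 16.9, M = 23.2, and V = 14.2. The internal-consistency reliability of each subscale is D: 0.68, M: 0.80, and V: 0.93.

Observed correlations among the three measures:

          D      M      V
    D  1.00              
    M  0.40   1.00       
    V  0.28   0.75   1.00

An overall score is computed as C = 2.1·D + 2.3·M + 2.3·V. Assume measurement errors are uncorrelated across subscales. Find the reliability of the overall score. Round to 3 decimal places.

0.895

Var(C) = 2.1²·16.9² + 2.3²·23.2² + 2.3²·14.2² + 2·[4.83·16.9·23.2·0.40 + 4.83·16.9·14.2·0.28 + 5.29·23.2·14.2·0.75] = 5173.51 + 4778.2 = 9951.71.
With uncorrelated errors the cross-covariances are all true-score covariance, so they carry over unchanged; only the diagonal terms shrink to ρᵢσᵢ².
True-score variance = [2.1²·16.9²·0.68 + 2.3²·23.2²·0.80 + 2.3²·14.2²·0.93] + 4778.2 = 4126.33 + 4778.2 = 8904.53.
Reliability = 8904.53 / 9951.71 = 0.895.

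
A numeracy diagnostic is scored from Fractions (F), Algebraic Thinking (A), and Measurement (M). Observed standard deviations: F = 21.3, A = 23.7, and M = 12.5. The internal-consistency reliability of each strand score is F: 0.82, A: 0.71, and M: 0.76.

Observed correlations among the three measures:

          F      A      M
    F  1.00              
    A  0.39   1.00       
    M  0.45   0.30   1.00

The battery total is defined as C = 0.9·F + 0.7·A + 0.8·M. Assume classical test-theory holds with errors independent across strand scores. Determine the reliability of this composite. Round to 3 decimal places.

0.865

Var(C) = 0.9²·21.3² + 0.7²·23.7² + 0.8²·12.5² + 2·[0.63·21.3·23.7·0.39 + 0.72·21.3·12.5·0.45 + 0.56·23.7·12.5·0.30] = 742.717 + 520.134 = 1262.85.
With uncorrelated errors the cross-covariances are all true-score covariance, so they carry over unchanged; only the diagonal terms shrink to ρᵢσᵢ².
True-score variance = [0.9²·21.3²·0.82 + 0.7²·23.7²·0.71 + 0.8²·12.5²·0.76] + 520.134 = 572.753 + 520.134 = 1092.89.
Reliability = 1092.89 / 1262.85 = 0.865.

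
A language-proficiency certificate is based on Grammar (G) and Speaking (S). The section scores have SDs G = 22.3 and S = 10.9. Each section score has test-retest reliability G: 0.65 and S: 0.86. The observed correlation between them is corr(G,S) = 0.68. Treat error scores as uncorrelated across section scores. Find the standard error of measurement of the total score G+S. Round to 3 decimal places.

13.809

Var(total) = 616.1 + 330.575 = 946.675.
True-score variance = 425.415 + 330.575 = 755.99, so reliability = 0.7986.
Error variance = 946.675 − 755.99 = 190.685; SEM = √190.685 = 13.809.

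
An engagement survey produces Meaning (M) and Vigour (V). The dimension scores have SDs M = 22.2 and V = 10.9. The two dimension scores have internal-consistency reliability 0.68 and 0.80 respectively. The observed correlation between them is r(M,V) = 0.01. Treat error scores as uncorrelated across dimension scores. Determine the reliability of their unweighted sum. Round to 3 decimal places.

0.706

Var(M+V) = 22.2² + 10.9² + 2·[22.2·10.9·0.01] = 611.65 + 4.8396 = 616.49.
Under uncorrelated errors the observed covariances equal the true-score covariances, so only the own-variance terms attenuate.
True-score variance = [22.2²·0.68 + 10.9²·0.80] + 4.8396 = 430.179 + 4.8396 = 435.019.
Reliability = 435.019 / 616.49 = 0.706.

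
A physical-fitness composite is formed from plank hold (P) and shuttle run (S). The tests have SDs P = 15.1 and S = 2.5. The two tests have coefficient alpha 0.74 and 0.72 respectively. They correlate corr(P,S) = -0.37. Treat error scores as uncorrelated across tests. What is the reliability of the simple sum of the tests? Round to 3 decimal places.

0.704

Var(P+S) = 15.1² + 2.5² + 2·[15.1·2.5·(-0.37)] = 234.26 − 27.935 = 206.325.
Because errors are independent across components, Cov(Tᵢ,Tⱼ) = Cov(Xᵢ,Xⱼ); the off-diagonal part of the true-score variance is the same as above.
True-score variance = [15.1²·0.74 + 2.5²·0.72] − 27.935 = 173.227 − 27.935 = 145.292.
Reliability = 145.292 / 206.325 = 0.704.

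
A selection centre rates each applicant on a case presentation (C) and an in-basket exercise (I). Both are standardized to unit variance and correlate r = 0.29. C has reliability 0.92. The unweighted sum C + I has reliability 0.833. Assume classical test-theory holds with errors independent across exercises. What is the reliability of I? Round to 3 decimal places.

0.649

Var(C+I) = 2 + 2·0.29 = 2.580.
True-score variance = ρ_C + ρ_I + 2·0.29, so 0.833 = (0.92 + ρ_I + 0.58) / 2.580.
ρ_I = 0.833·2.580 − 0.92 − 0.58 = 0.649.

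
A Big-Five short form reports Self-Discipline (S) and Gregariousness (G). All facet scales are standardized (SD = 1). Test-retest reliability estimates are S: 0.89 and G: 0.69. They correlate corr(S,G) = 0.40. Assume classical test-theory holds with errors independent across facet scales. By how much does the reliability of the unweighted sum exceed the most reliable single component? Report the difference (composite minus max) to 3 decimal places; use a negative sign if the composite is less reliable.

Var(sum) = 2 + 0.8 = 2.8; true-score variance = 1.58 + 0.8 = 2.38; composite reliability = 0.8500.
Max component reliability = 0.8900.
Difference = 0.8500 − 0.8900 = -0.040.

-0.040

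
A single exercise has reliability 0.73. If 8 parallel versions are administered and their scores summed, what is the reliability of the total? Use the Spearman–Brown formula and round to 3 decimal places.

0.956

ρ_k = kρ / (1 + (k−1)ρ) = 8·0.73 / (1 + 7·0.73) = 5.840 / 6.110 = 0.956.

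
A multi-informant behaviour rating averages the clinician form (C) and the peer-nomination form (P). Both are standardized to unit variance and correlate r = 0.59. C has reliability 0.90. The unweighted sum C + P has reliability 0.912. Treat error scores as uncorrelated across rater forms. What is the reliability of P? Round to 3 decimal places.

Var(C+P) = 2 + 2·0.59 = 3.180.
True-score variance = ρ_C + ρ_P + 2·0.59, so 0.912 = (0.90 + ρ_P + 1.18) / 3.180.
ρ_P = 0.912·3.180 − 0.90 − 1.18 = 0.820.

0.820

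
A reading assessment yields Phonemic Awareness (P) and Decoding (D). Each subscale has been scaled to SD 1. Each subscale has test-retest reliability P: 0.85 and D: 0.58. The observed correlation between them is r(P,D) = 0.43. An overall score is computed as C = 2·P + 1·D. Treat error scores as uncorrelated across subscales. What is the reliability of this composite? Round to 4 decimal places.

0.8482

Var(C) = 2² + 1 + 2·[2·0.43] = 5 + 1.72 = 6.72.
Because errors are independent across components, Cov(Tᵢ,Tⱼ) = Cov(Xᵢ,Xⱼ); the off-diagonal part of the true-score variance is the same as above.
True-score variance = [2²·0.85 + 0.58] + 1.72 = 3.98 + 1.72 = 5.7.
Reliability = 5.7 / 6.72 = 0.8482.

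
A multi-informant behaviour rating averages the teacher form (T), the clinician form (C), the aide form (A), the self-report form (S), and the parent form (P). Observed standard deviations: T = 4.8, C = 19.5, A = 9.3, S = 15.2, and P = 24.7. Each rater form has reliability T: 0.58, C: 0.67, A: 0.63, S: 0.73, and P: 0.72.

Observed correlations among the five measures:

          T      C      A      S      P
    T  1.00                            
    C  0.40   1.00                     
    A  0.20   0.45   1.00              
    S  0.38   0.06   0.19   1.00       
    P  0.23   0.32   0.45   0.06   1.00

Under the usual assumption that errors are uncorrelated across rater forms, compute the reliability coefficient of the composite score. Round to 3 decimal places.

Var(T+C+A+S+P) = 4.8² + 19.5² + 9.3² + 15.2² + 24.7² + 2·[4.8·19.5·0.40 + 4.8·9.3·0.20 + 4.8·15.2·0.38 + 4.8·24.7·0.23 + 19.5·9.3·0.45 + 19.5·15.2·0.06 + 19.5·24.7·0.32 + 9.3·15.2·0.19 + 9.3·24.7·0.45 + 15.2·24.7·0.06] = 1330.91 + 1015.27 = 2346.18.
With uncorrelated errors the cross-covariances are all true-score covariance, so they carry over unchanged; only the diagonal terms shrink to ρᵢσᵢ².
True-score variance = [4.8²·0.58 + 19.5²·0.67 + 9.3²·0.63 + 15.2²·0.73 + 24.7²·0.72] + 1015.27 = 930.543 + 1015.27 = 1945.81.
Reliability = 1945.81 / 2346.18 = 0.829.

0.829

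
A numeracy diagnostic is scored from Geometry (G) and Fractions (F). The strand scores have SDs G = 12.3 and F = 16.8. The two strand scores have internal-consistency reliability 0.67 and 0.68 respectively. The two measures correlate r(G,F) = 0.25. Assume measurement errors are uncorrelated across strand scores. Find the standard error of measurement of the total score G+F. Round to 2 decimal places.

Var(total) = 433.53 + 103.32 = 536.85.
True-score variance = 293.288 + 103.32 = 396.608, so reliability = 0.7388.
Error variance = 536.85 − 396.608 = 140.243; SEM = √140.243 = 11.84.

11.84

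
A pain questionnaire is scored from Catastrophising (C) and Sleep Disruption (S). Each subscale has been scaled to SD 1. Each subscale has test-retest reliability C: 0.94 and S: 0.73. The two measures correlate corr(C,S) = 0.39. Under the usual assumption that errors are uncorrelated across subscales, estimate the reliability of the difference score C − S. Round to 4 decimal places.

0.7295

Var(C−S) = 1 + 1 − 2·0.39 = 2 − 0.78 = 1.22.
Because errors are independent across components, Cov(Tᵢ,Tⱼ) = Cov(Xᵢ,Xⱼ); the off-diagonal part of the true-score variance is the same as above.
True-score variance = [0.94 + 0.73] − 0.78 = 1.67 − 0.78 = 0.89.
Reliability = 0.89 / 1.22 = 0.7295.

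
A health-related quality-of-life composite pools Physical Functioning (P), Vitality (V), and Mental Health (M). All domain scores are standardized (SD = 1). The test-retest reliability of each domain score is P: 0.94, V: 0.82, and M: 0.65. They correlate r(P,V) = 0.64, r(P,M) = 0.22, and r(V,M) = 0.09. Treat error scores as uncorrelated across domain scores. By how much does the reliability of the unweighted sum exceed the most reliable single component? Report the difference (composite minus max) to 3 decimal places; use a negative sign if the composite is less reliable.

Var(sum) = 3 + 1.9 = 4.9; true-score variance = 2.41 + 1.9 = 4.31; composite reliability = 0.8796.
Max component reliability = 0.9400.
Difference = 0.8796 − 0.9400 = -0.060.

-0.060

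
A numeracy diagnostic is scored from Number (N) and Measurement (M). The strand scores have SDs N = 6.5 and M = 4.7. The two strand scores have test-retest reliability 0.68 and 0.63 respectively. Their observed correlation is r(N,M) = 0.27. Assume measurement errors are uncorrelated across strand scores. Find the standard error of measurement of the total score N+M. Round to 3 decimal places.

4.658

Var(total) = 64.34 + 16.497 = 80.837.
True-score variance = 42.6467 + 16.497 = 59.1437, so reliability = 0.7316.
Error variance = 80.837 − 59.1437 = 21.6933; SEM = √21.6933 = 4.658.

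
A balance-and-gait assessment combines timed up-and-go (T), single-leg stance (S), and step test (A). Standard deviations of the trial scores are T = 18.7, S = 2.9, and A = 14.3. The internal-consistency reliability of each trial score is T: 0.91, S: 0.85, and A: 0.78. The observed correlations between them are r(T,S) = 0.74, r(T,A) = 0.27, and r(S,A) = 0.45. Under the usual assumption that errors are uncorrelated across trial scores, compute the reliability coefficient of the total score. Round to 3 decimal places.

Var(T+S+A) = 18.7² + 2.9² + 14.3² + 2·[18.7·2.9·0.74 + 18.7·14.3·0.27 + 2.9·14.3·0.45] = 562.59 + 261.985 = 824.575.
With uncorrelated errors the cross-covariances are all true-score covariance, so they carry over unchanged; only the diagonal terms shrink to ρᵢσᵢ².
True-score variance = [18.7²·0.91 + 2.9²·0.85 + 14.3²·0.78] + 261.985 = 484.869 + 261.985 = 746.853.
Reliability = 746.853 / 824.575 = 0.906.

0.906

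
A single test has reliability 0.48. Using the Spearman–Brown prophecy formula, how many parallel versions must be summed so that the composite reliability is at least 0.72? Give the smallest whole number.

k ≥ ρ*(1−ρ₁)/(ρ₁(1−ρ*)) = 0.72·0.52 / (0.48·0.28) = 2.786.
Smallest integer k = 3.

3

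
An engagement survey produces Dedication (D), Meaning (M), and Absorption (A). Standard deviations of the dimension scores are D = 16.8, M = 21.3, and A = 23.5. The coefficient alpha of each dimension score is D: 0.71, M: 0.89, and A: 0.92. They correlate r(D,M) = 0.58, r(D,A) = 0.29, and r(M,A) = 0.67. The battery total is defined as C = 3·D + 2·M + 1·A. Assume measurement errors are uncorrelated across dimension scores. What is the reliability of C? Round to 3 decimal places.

Var(C) = 3²·16.8² + 2²·21.3² + 23.5² + 2·[6·16.8·21.3·0.58 + 3·16.8·23.5·0.29 + 2·21.3·23.5·0.67] = 4907.17 + 4518.99 = 9426.16.
With uncorrelated errors the cross-covariances are all true-score covariance, so they carry over unchanged; only the diagonal terms shrink to ρᵢσᵢ².
True-score variance = [3²·16.8²·0.71 + 2²·21.3²·0.89 + 23.5²·0.92] + 4518.99 = 3926.72 + 4518.99 = 8445.71.
Reliability = 8445.71 / 9426.16 = 0.896.

0.896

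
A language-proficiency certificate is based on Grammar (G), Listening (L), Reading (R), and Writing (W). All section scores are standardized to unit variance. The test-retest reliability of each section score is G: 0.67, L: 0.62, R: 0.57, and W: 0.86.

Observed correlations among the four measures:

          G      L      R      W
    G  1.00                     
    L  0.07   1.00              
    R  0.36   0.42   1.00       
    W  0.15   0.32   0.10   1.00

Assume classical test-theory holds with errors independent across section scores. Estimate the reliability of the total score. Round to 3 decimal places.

0.813

Var(G+L+R+W) = 4 + 2·[0.07 + 0.36 + 0.15 + 0.42 + 0.32 + 0.10] = 4 + 2.84 = 6.84.
With uncorrelated errors the cross-covariances are all true-score covariance, so they carry over unchanged; only the diagonal terms shrink to ρᵢσᵢ².
True-score variance = [0.67 + 0.62 + 0.57 + 0.86] + 2.84 = 2.72 + 2.84 = 5.56.
Reliability = 5.56 / 6.84 = 0.813.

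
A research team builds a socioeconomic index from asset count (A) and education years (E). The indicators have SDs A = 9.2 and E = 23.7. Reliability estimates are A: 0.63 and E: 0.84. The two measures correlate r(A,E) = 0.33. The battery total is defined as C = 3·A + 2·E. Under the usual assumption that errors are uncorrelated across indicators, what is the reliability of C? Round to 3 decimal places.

Var(C) = 3²·9.2² + 2²·23.7² + 2·[6·9.2·23.7·0.33] = 3008.52 + 863.438 = 3871.96.
Because errors are independent across components, Cov(Tᵢ,Tⱼ) = Cov(Xᵢ,Xⱼ); the off-diagonal part of the true-score variance is the same as above.
True-score variance = [3²·9.2²·0.63 + 2²·23.7²·0.84] + 863.438 = 2367.19 + 863.438 = 3230.63.
Reliability = 3230.63 / 3871.96 = 0.834.

0.834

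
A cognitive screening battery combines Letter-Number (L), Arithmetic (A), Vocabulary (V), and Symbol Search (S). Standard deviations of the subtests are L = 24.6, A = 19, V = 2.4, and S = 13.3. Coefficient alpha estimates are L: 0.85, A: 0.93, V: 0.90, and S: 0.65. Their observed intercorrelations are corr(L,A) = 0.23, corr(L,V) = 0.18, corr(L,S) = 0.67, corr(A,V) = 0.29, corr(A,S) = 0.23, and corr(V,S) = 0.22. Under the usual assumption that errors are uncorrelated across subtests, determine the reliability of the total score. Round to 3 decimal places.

0.910

Var(L+A+V+S) = 24.6² + 19² + 2.4² + 13.3² + 2·[24.6·19·0.23 + 24.6·2.4·0.18 + 24.6·13.3·0.67 + 19·2.4·0.29 + 19·13.3·0.23 + 2.4·13.3·0.22] = 1148.81 + 831.414 = 1980.22.
Because errors are independent across components, Cov(Tᵢ,Tⱼ) = Cov(Xᵢ,Xⱼ); the off-diagonal part of the true-score variance is the same as above.
True-score variance = [24.6²·0.85 + 19²·0.93 + 2.4²·0.90 + 13.3²·0.65] + 831.414 = 970.279 + 831.414 = 1801.69.
Reliability = 1801.69 / 1980.22 = 0.910.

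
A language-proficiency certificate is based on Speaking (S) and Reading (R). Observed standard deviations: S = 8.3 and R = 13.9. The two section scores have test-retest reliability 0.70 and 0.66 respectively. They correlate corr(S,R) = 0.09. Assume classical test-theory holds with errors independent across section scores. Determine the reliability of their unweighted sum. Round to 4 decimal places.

0.6947

Var(S+R) = 8.3² + 13.9² + 2·[8.3·13.9·0.09] = 262.1 + 20.7666 = 282.867.
Because errors are independent across components, Cov(Tᵢ,Tⱼ) = Cov(Xᵢ,Xⱼ); the off-diagonal part of the true-score variance is the same as above.
True-score variance = [8.3²·0.70 + 13.9²·0.66] + 20.7666 = 175.742 + 20.7666 = 196.508.
Reliability = 196.508 / 282.867 = 0.6947.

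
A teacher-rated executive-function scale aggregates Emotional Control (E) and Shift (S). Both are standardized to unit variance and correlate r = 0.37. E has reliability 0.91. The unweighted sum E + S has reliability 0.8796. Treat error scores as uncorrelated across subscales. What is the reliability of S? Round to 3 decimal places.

Var(E+S) = 2 + 2·0.37 = 2.740.
True-score variance = ρ_E + ρ_S + 2·0.37, so 0.8796 = (0.91 + ρ_S + 0.74) / 2.740.
ρ_S = 0.8796·2.740 − 0.91 − 0.74 = 0.760.

0.760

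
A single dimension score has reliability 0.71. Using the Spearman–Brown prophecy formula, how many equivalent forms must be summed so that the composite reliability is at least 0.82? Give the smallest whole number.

2

k ≥ ρ*(1−ρ₁)/(ρ₁(1−ρ*)) = 0.82·0.29 / (0.71·0.18) = 1.861.
Smallest integer k = 2.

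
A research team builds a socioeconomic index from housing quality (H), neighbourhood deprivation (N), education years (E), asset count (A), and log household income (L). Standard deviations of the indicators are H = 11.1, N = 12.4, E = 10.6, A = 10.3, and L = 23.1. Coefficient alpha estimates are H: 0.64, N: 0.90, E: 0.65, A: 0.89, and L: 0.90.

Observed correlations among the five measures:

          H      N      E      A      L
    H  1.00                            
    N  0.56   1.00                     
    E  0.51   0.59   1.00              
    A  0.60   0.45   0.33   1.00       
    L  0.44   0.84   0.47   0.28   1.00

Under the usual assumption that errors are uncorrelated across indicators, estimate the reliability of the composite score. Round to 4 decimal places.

0.9425

Var(H+N+E+A+L) = 11.1² + 12.4² + 10.6² + 10.3² + 23.1² + 2·[11.1·12.4·0.56 + 11.1·10.6·0.51 + 11.1·10.3·0.60 + 11.1·23.1·0.44 + 12.4·10.6·0.59 + 12.4·10.3·0.45 + 12.4·23.1·0.84 + 10.6·10.3·0.33 + 10.6·23.1·0.47 + 10.3·23.1·0.28] = 1029.03 + 1823.74 = 2852.77.
Because errors are independent across components, Cov(Tᵢ,Tⱼ) = Cov(Xᵢ,Xⱼ); the off-diagonal part of the true-score variance is the same as above.
True-score variance = [11.1²·0.64 + 12.4²·0.90 + 10.6²·0.65 + 10.3²·0.89 + 23.1²·0.90] + 1823.74 = 864.942 + 1823.74 = 2688.68.
Reliability = 2688.68 / 2852.77 = 0.9425.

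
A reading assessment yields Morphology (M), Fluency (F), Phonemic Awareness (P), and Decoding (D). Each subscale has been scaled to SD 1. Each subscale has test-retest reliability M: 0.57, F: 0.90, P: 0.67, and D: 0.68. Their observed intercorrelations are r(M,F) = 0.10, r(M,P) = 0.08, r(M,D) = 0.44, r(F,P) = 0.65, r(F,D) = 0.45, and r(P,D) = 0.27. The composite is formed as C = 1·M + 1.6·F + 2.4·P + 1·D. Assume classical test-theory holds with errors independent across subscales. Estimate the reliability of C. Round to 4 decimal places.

0.8519

Var(C) = 1 + 1.6² + 2.4² + 1 + 2·[1.6·0.10 + 2.4·0.08 + 0.44 + 3.84·0.65 + 1.6·0.45 + 2.4·0.27] = 10.32 + 9.312 = 19.632.
With uncorrelated errors the cross-covariances are all true-score covariance, so they carry over unchanged; only the diagonal terms shrink to ρᵢσᵢ².
True-score variance = [0.57 + 1.6²·0.90 + 2.4²·0.67 + 0.68] + 9.312 = 7.4132 + 9.312 = 16.7252.
Reliability = 16.7252 / 19.632 = 0.8519.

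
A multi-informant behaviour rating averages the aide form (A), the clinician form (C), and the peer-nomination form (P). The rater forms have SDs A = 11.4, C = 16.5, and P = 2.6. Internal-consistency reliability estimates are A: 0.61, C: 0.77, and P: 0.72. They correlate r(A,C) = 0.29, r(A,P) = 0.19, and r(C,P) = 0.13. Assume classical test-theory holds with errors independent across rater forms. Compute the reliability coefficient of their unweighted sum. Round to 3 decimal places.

0.787

Var(A+C+P) = 11.4² + 16.5² + 2.6² + 2·[11.4·16.5·0.29 + 11.4·2.6·0.19 + 16.5·2.6·0.13] = 408.97 + 131.515 = 540.485.
Under uncorrelated errors the observed covariances equal the true-score covariances, so only the own-variance terms attenuate.
True-score variance = [11.4²·0.61 + 16.5²·0.77 + 2.6²·0.72] + 131.515 = 293.775 + 131.515 = 425.291.
Reliability = 425.291 / 540.485 = 0.787.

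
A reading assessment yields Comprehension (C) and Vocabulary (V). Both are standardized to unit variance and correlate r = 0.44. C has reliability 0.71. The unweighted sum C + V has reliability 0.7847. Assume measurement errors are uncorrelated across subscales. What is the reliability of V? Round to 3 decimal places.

Var(C+V) = 2 + 2·0.44 = 2.880.
True-score variance = ρ_C + ρ_V + 2·0.44, so 0.7847 = (0.71 + ρ_V + 0.88) / 2.880.
ρ_V = 0.7847·2.880 − 0.71 − 0.88 = 0.670.

0.670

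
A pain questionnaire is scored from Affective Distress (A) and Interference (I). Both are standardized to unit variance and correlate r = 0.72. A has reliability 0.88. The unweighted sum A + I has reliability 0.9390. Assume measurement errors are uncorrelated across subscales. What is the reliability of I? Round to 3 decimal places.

0.910

Var(A+I) = 2 + 2·0.72 = 3.440.
True-score variance = ρ_A + ρ_I + 2·0.72, so 0.9390 = (0.88 + ρ_I + 1.44) / 3.440.
ρ_I = 0.9390·3.440 − 0.88 − 1.44 = 0.910.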